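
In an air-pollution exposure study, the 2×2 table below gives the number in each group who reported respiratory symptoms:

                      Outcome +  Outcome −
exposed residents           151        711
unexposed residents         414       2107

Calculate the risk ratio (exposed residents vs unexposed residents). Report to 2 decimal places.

risk, exposed residents = 151/862 = 0.1752
risk, unexposed residents = 414/2521 = 0.1642
RR = 0.1752 / 0.1642 = 1.07

1.07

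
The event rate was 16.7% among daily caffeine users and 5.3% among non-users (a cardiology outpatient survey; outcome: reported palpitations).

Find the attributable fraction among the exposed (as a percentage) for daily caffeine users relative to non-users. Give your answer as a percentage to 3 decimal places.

AR% = (0.1670 − 0.0530) / 0.1670 = 0.6826 → 68.263%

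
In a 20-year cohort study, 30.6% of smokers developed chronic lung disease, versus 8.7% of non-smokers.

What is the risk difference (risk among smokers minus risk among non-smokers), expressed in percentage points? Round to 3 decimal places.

risk difference = 0.3060 − 0.0870 = 0.2190 → 21.900 percentage points

RD: 21.900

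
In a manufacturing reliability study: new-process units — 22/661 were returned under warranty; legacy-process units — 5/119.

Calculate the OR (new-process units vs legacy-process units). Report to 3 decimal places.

OR = (22 × 114) / (639 × 5) = 2508/3195 ≈ 0.785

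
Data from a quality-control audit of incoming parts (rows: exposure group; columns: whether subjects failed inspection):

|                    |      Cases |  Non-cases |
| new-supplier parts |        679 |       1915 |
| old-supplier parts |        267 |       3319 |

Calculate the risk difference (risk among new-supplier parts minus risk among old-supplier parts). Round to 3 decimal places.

RD ≈ 0.187

risk, new-supplier parts = 679/2594 = 0.2618
risk, old-supplier parts = 267/3586 = 0.0745
risk difference = 0.2618 − 0.0745 = 0.187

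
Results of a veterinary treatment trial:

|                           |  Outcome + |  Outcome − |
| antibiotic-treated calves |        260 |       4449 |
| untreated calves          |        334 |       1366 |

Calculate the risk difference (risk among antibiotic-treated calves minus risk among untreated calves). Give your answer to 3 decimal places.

RD: -0.141

risk, antibiotic-treated calves = 260/4709 = 0.0552
risk, untreated calves = 334/1700 = 0.1965
risk difference = 0.0552 − 0.1965 = -0.141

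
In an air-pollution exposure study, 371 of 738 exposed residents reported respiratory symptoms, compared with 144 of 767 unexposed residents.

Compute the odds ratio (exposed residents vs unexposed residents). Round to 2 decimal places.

4.37

odds, exposed residents = 371/367 = 1.0109
odds, unexposed residents = 144/623 = 0.2311
OR = 1.0109 / 0.2311 = 4.37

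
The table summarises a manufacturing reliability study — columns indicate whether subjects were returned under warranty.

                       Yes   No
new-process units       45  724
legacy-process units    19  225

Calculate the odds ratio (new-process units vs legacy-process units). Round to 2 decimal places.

OR: 0.74

odds, new-process units = 45/724 = 0.0622
odds, legacy-process units = 19/225 = 0.0844
OR = 0.0622 / 0.0844 = 0.74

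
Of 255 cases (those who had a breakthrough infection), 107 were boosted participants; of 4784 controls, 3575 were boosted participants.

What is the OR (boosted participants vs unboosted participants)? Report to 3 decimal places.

OR = (107 × 1209) / (3575 × 148) = 129363/529100 ≈ 0.244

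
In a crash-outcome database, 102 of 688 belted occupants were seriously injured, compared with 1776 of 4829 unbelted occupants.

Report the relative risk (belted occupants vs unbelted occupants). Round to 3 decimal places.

risk, belted occupants = 102/688 = 0.1483
risk, unbelted occupants = 1776/4829 = 0.3678
RR = 0.1483 / 0.3678 = 0.403

0.403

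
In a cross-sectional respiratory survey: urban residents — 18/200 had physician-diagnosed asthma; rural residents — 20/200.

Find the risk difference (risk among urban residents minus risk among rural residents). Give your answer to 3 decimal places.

RD ≈ -0.010

risk, urban residents = 18/200 = 0.0900
risk, rural residents = 20/200 = 0.1000
risk difference = 0.0900 − 0.1000 = -0.010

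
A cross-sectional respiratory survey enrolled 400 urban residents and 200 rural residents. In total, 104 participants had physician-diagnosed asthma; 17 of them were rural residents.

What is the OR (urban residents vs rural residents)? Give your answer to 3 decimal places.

urban residents with the outcome: 104 − 17 = 87
urban residents without the outcome: 400 − 87 = 313
rural residents without the outcome: 200 − 17 = 183
OR = (87 × 183) / (313 × 17) = 15921/5321 ≈ 2.992

OR = 2.992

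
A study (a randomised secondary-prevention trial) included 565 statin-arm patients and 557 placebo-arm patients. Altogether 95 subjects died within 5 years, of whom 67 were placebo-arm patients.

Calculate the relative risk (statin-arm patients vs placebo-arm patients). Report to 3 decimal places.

RR: 0.412

statin-arm patients with the outcome: 95 − 67 = 28
statin-arm patients without the outcome: 565 − 28 = 537
placebo-arm patients without the outcome: 557 − 67 = 490
risk, statin-arm patients = 28/565 = 0.04956
risk, placebo-arm patients = 67/557 = 0.12029
RR = 0.04956 / 0.12029 = 0.412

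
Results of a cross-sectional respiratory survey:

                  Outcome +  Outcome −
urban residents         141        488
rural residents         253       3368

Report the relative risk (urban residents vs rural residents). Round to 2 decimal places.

risk, urban residents = 141/629 = 0.2242
risk, rural residents = 253/3621 = 0.0699
RR = 0.2242 / 0.0699 = 3.21

3.21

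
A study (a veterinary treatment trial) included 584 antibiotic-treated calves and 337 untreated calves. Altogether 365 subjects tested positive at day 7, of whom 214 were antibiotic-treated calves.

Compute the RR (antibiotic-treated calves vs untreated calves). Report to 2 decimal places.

antibiotic-treated calves without the outcome: 584 − 214 = 370
untreated calves with the outcome: 365 − 214 = 151
untreated calves without the outcome: 337 − 151 = 186
risk, antibiotic-treated calves = 214/584 = 0.3664
risk, untreated calves = 151/337 = 0.4481
RR = 0.3664 / 0.4481 = 0.82

0.82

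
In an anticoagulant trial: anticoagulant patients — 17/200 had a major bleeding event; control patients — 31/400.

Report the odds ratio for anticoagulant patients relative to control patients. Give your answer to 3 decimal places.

OR ≈ 1.106

odds, anticoagulant patients = 17/183 = 0.0929
odds, control patients = 31/369 = 0.0840
OR = 0.0929 / 0.0840 = 1.106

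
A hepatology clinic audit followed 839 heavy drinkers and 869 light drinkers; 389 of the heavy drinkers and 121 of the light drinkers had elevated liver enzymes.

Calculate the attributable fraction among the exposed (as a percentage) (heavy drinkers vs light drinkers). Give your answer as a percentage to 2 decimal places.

risk, heavy drinkers = 389/839 = 0.4636
risk, light drinkers = 121/869 = 0.1392
AR% = (0.4636 − 0.1392) / 0.4636 = 0.6997 → 69.97%

AR% = 69.97%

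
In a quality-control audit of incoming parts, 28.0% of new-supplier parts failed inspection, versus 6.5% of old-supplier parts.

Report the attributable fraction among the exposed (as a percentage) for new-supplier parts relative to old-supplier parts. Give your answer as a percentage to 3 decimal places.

AR% = (0.2800 − 0.0650) / 0.2800 = 0.7679 → 76.786%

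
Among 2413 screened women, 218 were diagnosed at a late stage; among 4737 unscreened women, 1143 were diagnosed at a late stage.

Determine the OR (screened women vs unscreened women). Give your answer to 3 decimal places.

odds, screened women = 218/2195 = 0.0993
odds, unscreened women = 1143/3594 = 0.3180
OR = 0.0993 / 0.3180 = 0.312

OR ≈ 0.312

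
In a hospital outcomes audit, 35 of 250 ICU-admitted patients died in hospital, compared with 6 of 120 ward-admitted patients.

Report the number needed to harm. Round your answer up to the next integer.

12

risk, ICU-admitted patients = 35/250 = 0.140000
risk, ward-admitted patients = 6/120 = 0.050000
absolute risk difference = 0.090000
1 / 0.090000 = 11.111 → round up → 12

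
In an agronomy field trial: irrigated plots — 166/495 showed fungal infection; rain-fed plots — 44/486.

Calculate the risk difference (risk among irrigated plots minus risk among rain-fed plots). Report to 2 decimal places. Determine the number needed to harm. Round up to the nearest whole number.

risk, irrigated plots = 166/495 = 0.3354
risk, rain-fed plots = 44/486 = 0.0905
risk difference = 0.3354 − 0.0905 = 0.24
absolute risk difference = 0.244819
1 / 0.244819 = 4.085 → round up → 5

RD = 0.24; NNH = 5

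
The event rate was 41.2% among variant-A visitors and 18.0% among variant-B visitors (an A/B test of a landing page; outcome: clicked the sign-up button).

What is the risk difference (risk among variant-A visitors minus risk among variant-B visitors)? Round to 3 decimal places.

risk difference = 0.4120 − 0.1800 = 0.232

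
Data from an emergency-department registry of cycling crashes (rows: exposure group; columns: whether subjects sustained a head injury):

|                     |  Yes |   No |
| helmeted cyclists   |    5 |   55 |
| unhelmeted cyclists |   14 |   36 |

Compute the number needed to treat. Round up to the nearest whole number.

risk, helmeted cyclists = 5/60 = 0.083333
risk, unhelmeted cyclists = 14/50 = 0.280000
absolute risk difference = 0.196667
1 / 0.196667 = 5.085 → round up → 6

NNT = 6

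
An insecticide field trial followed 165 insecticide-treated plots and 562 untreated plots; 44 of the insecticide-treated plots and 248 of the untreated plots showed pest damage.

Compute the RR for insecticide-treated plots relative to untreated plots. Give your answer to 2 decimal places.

0.60

risk, insecticide-treated plots = 44/165 = 0.2667
risk, untreated plots = 248/562 = 0.4413
RR = 0.2667 / 0.4413 = 0.60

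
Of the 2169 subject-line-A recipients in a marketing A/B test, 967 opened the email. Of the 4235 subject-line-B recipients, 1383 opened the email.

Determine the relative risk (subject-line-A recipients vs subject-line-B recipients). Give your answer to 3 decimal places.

risk, subject-line-A recipients = 967/2169 = 0.4458
risk, subject-line-B recipients = 1383/4235 = 0.3266
RR = 0.4458 / 0.3266 = 1.365

1.365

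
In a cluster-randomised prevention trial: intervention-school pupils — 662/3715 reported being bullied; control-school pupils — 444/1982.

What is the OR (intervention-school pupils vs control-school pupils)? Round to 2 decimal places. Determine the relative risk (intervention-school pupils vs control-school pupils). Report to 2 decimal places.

OR = (662 × 1538) / (3053 × 444) = 1018156/1355532 ≈ 0.75
risk, intervention-school pupils = 662/3715 = 0.1782
risk, control-school pupils = 444/1982 = 0.2240
RR = 0.1782 / 0.2240 = 0.80

OR = 0.75; RR = 0.80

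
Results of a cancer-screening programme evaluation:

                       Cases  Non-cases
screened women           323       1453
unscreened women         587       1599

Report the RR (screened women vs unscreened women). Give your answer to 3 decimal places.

0.677

risk, screened women = 323/1776 = 0.1819
risk, unscreened women = 587/2186 = 0.2685
RR = 0.1819 / 0.2685 = 0.677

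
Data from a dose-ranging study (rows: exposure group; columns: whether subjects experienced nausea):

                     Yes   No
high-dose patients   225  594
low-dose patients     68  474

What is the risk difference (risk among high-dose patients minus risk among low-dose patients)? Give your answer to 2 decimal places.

RD: 0.15

risk, high-dose patients = 225/819 = 0.2747
risk, low-dose patients = 68/542 = 0.1255
risk difference = 0.2747 − 0.1255 = 0.15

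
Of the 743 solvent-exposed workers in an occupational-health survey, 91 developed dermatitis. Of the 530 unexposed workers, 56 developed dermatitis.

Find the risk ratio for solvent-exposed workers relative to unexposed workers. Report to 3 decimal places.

1.159

risk, solvent-exposed workers = 91/743 = 0.1225
risk, unexposed workers = 56/530 = 0.1057
RR = 0.1225 / 0.1057 = 1.159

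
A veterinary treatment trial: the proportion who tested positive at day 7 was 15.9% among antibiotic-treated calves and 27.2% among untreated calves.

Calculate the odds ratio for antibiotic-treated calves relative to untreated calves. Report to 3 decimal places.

odds, antibiotic-treated calves = 0.1590/0.8410 = 0.1891
odds, untreated calves = 0.2720/0.7280 = 0.3736
OR = 0.1891 / 0.3736 = 0.506

OR = 0.506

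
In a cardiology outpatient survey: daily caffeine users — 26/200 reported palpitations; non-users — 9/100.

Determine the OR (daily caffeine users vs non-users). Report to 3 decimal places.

OR = (26 × 91) / (174 × 9) = 2366/1566 ≈ 1.511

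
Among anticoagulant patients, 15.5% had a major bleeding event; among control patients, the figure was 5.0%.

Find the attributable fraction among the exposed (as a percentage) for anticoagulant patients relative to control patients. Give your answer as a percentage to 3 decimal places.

AR% = (0.1550 − 0.0500) / 0.1550 = 0.6774 → 67.742%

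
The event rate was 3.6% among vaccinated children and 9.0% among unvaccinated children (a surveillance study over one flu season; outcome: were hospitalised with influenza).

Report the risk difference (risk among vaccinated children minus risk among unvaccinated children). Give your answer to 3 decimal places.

risk difference = 0.03600 − 0.09000 = -0.054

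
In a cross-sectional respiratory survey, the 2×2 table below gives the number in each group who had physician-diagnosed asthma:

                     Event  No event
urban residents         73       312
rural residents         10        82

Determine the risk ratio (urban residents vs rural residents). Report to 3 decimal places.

risk, urban residents = 73/385 = 0.1896
risk, rural residents = 10/92 = 0.1087
RR = 0.1896 / 0.1087 = 1.744

1.744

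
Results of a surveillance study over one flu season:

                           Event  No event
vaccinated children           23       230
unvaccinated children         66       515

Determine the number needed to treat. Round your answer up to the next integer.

45

risk, vaccinated children = 23/253 = 0.090909
risk, unvaccinated children = 66/581 = 0.113597
absolute risk difference = 0.022688
1 / 0.022688 = 44.076 → round up → 45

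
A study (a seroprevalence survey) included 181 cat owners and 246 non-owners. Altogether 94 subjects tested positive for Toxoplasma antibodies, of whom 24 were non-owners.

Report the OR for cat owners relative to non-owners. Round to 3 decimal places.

OR ≈ 5.833

cat owners with the outcome: 94 − 24 = 70
cat owners without the outcome: 181 − 70 = 111
non-owners without the outcome: 246 − 24 = 222
OR = (70 × 222) / (111 × 24) = 15540/2664 ≈ 5.833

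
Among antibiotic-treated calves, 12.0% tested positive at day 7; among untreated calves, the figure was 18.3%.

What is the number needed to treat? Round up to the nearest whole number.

absolute risk difference = 0.063000
1 / 0.063000 = 15.873 → round up → 16

16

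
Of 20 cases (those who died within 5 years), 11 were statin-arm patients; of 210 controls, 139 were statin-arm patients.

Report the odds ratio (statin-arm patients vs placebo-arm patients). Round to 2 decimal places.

0.62

odds, statin-arm patients = 11/139 = 0.0791
odds, placebo-arm patients = 9/71 = 0.1268
OR = 0.0791 / 0.1268 = 0.62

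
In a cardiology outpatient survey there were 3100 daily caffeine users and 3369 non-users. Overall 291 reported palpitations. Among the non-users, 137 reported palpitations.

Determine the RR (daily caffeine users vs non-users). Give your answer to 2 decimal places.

RR ≈ 1.22

daily caffeine users with the outcome: 291 − 137 = 154
daily caffeine users without the outcome: 3100 − 154 = 2946
non-users without the outcome: 3369 − 137 = 3232
risk, daily caffeine users = 154/3100 = 0.04968
risk, non-users = 137/3369 = 0.04066
RR = 0.04968 / 0.04066 = 1.22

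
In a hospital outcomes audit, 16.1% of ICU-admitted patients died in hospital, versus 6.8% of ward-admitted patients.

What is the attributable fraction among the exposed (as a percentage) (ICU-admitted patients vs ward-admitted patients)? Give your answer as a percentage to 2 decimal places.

AR% = (0.1610 − 0.0680) / 0.1610 = 0.5776 → 57.76%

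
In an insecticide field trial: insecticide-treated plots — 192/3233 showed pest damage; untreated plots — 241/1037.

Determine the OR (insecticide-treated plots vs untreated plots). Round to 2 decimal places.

OR = (192 × 796) / (3041 × 241) = 152832/732881 ≈ 0.21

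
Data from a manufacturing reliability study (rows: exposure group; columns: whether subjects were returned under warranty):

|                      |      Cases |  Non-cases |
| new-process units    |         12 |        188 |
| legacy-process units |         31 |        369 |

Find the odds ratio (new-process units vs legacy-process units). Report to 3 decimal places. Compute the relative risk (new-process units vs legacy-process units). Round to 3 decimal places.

OR = (12 × 369) / (188 × 31) = 4428/5828 ≈ 0.760
risk, new-process units = 12/200 = 0.0600
risk, legacy-process units = 31/400 = 0.0775
RR = 0.0600 / 0.0775 = 0.774

OR = 0.760; RR = 0.774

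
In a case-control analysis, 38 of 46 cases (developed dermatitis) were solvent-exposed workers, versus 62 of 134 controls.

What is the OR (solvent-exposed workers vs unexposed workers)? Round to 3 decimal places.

OR = (38 × 72) / (62 × 8) = 2736/496 ≈ 5.516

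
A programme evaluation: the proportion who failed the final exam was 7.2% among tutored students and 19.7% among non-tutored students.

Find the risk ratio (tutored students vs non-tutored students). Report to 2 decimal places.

RR = 0.0720 / 0.1970 = 0.37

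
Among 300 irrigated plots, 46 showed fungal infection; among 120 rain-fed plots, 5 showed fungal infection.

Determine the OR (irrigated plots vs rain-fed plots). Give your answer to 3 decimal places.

OR = (46 × 115) / (254 × 5) = 5290/1270 ≈ 4.165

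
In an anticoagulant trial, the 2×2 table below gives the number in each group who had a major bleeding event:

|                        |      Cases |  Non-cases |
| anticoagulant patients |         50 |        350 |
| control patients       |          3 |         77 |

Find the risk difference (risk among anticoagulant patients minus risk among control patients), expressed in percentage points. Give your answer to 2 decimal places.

8.75

risk, anticoagulant patients = 50/400 = 0.12500
risk, control patients = 3/80 = 0.03750
risk difference = 0.12500 − 0.03750 = 0.08750 → 8.75 percentage points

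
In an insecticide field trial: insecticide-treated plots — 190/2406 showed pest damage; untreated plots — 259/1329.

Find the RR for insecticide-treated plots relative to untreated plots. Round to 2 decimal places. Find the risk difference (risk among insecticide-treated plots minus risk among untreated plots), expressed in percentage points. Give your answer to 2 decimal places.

RR = 0.41; RD = -11.59

risk, insecticide-treated plots = 190/2406 = 0.0790
risk, untreated plots = 259/1329 = 0.1949
RR = 0.0790 / 0.1949 = 0.41
risk difference = 0.0790 − 0.1949 = -0.1159 → -11.59 percentage points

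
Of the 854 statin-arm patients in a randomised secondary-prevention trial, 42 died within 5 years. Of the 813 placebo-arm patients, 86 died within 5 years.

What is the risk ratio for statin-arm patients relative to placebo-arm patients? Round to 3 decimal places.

0.465

risk, statin-arm patients = 42/854 = 0.04918
risk, placebo-arm patients = 86/813 = 0.10578
RR = 0.04918 / 0.10578 = 0.465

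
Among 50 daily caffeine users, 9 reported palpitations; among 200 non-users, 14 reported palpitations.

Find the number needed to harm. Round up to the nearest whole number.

10

risk, daily caffeine users = 9/50 = 0.180000
risk, non-users = 14/200 = 0.070000
absolute risk difference = 0.110000
1 / 0.110000 = 9.091 → round up → 10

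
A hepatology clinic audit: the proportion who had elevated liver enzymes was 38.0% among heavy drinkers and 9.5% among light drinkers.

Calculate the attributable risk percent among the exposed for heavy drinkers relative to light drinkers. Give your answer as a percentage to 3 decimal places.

AR% = (0.3800 − 0.0950) / 0.3800 = 0.7500 → 75.000%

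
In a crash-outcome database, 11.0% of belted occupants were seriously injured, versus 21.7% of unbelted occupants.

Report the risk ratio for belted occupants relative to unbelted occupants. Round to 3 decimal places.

RR = 0.1100 / 0.2170 = 0.507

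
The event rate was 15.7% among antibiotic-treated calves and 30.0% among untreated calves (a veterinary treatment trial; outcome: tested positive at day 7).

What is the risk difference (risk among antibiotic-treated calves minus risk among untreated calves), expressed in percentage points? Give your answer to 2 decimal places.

risk difference = 0.1570 − 0.3000 = -0.1430 → -14.30 percentage points

-14.30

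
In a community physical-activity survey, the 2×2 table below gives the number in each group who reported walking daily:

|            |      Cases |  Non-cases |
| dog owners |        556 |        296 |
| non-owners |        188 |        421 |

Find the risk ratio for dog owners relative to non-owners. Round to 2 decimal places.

2.11

risk, dog owners = 556/852 = 0.6526
risk, non-owners = 188/609 = 0.3087
RR = 0.6526 / 0.3087 = 2.11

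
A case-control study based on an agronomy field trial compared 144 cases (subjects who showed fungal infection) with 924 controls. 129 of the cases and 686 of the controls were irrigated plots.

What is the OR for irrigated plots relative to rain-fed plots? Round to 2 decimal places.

OR = (129 × 238) / (686 × 15) = 30702/10290 ≈ 2.98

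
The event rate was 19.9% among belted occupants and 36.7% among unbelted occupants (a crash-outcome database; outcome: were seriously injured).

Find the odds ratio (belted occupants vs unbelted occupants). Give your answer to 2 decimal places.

0.43

odds, belted occupants = 0.1990/0.8010 = 0.2484
odds, unbelted occupants = 0.3670/0.6330 = 0.5798
OR = 0.2484 / 0.5798 = 0.43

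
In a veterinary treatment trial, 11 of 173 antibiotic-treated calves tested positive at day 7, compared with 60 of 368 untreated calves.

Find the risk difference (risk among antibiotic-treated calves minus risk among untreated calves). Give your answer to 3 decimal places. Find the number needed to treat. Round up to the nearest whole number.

risk, antibiotic-treated calves = 11/173 = 0.0636
risk, untreated calves = 60/368 = 0.1630
risk difference = 0.0636 − 0.1630 = -0.099
absolute risk difference = 0.099460
1 / 0.099460 = 10.054 → round up → 11

RD = -0.099; NNT = 11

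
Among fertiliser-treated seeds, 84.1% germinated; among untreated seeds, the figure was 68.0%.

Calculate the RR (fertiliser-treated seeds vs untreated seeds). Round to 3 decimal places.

RR = 0.8410 / 0.6800 = 1.237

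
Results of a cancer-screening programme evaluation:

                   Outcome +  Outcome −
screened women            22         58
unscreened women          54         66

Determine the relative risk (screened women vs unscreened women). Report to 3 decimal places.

risk, screened women = 22/80 = 0.2750
risk, unscreened women = 54/120 = 0.4500
RR = 0.2750 / 0.4500 = 0.611

0.611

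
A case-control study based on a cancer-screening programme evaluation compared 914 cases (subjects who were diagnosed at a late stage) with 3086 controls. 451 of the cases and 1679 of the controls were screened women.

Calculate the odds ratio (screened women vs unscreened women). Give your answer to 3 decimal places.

OR = (451 × 1407) / (1679 × 463) = 634557/777377 ≈ 0.816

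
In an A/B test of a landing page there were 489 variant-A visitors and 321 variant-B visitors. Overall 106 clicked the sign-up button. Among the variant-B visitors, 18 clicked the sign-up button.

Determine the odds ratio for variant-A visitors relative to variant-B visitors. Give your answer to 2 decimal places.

OR = 3.69

variant-A visitors with the outcome: 106 − 18 = 88
variant-A visitors without the outcome: 489 − 88 = 401
variant-B visitors without the outcome: 321 − 18 = 303
OR = (88 × 303) / (401 × 18) = 26664/7218 ≈ 3.69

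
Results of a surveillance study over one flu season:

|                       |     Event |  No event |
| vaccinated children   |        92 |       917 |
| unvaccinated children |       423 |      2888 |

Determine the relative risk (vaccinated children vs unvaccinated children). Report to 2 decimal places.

risk, vaccinated children = 92/1009 = 0.0912
risk, unvaccinated children = 423/3311 = 0.1278
RR = 0.0912 / 0.1278 = 0.71

0.71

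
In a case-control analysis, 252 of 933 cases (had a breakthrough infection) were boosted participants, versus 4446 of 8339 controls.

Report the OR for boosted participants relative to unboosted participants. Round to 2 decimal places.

odds, boosted participants = 252/4446 = 0.0567
odds, unboosted participants = 681/3893 = 0.1749
OR = 0.0567 / 0.1749 = 0.32

0.32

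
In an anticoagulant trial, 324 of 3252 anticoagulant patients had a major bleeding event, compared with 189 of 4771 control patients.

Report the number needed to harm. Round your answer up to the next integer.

risk, anticoagulant patients = 324/3252 = 0.099631
risk, control patients = 189/4771 = 0.039614
absolute risk difference = 0.060017
1 / 0.060017 = 16.662 → round up → 17

17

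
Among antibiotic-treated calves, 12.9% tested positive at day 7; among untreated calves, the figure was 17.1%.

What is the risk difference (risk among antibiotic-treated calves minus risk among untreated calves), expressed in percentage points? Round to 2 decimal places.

risk difference = 0.1290 − 0.1710 = -0.0420 → -4.20 percentage points

RD = -4.20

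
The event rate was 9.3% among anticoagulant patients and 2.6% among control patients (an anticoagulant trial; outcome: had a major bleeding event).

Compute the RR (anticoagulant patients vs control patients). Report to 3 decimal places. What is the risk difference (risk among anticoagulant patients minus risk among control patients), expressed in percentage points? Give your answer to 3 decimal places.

RR = 0.09300 / 0.02600 = 3.577
risk difference = 0.09300 − 0.02600 = 0.06700 → 6.700 percentage points

RR = 3.577; RD = 6.700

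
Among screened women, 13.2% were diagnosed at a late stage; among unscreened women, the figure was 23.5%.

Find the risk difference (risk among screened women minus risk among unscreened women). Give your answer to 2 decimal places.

risk difference = 0.1320 − 0.2350 = -0.10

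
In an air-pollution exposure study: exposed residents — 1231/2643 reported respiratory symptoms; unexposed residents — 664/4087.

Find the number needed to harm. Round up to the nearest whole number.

4

risk, exposed residents = 1231/2643 = 0.465759
risk, unexposed residents = 664/4087 = 0.162466
absolute risk difference = 0.303292
1 / 0.303292 = 3.297 → round up → 4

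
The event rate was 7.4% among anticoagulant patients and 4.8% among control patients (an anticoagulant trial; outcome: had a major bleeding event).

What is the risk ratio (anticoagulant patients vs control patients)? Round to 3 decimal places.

RR = 0.07400 / 0.04800 = 1.542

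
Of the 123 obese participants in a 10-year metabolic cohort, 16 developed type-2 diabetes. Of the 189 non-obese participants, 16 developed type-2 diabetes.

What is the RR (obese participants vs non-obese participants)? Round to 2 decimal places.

risk, obese participants = 16/123 = 0.1301
risk, non-obese participants = 16/189 = 0.0847
RR = 0.1301 / 0.0847 = 1.54

1.54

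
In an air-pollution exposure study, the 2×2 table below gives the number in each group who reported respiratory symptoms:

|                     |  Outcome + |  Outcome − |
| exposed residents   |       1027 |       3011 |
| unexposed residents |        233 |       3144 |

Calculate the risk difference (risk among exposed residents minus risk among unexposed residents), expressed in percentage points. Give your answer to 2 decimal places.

risk, exposed residents = 1027/4038 = 0.2543
risk, unexposed residents = 233/3377 = 0.0690
risk difference = 0.2543 − 0.0690 = 0.1853 → 18.53 percentage points

RD = 18.53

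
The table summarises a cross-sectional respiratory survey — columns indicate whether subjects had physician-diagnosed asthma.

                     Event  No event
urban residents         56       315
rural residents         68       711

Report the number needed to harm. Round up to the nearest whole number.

NNH: 16

risk, urban residents = 56/371 = 0.150943
risk, rural residents = 68/779 = 0.087291
absolute risk difference = 0.063652
1 / 0.063652 = 15.710 → round up → 16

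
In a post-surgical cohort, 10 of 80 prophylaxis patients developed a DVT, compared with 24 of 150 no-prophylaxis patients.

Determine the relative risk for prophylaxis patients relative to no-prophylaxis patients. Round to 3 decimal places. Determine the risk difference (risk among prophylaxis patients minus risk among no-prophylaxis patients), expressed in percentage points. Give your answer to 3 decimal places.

risk, prophylaxis patients = 10/80 = 0.1250
risk, no-prophylaxis patients = 24/150 = 0.1600
RR = 0.1250 / 0.1600 = 0.781
risk difference = 0.1250 − 0.1600 = -0.0350 → -3.500 percentage points

RR = 0.781; RD = -3.500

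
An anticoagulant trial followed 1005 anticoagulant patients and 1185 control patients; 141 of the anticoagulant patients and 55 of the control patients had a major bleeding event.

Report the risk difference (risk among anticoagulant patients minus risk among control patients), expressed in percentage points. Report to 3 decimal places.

risk, anticoagulant patients = 141/1005 = 0.14030
risk, control patients = 55/1185 = 0.04641
risk difference = 0.14030 − 0.04641 = 0.09389 → 9.389 percentage points

9.389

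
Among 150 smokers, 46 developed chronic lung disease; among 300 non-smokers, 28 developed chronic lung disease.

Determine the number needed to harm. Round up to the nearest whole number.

NNH: 5

risk, smokers = 46/150 = 0.306667
risk, non-smokers = 28/300 = 0.093333
absolute risk difference = 0.213333
1 / 0.213333 = 4.688 → round up → 5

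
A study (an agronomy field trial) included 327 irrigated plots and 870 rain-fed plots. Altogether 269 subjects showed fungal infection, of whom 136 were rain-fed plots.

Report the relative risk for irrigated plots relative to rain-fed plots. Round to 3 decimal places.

RR = 2.602

irrigated plots with the outcome: 269 − 136 = 133
irrigated plots without the outcome: 327 − 133 = 194
rain-fed plots without the outcome: 870 − 136 = 734
risk, irrigated plots = 133/327 = 0.4067
risk, rain-fed plots = 136/870 = 0.1563
RR = 0.4067 / 0.1563 = 2.602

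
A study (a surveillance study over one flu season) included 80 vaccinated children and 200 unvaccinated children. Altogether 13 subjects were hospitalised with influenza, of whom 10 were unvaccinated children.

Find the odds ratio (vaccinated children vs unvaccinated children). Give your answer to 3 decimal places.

vaccinated children with the outcome: 13 − 10 = 3
vaccinated children without the outcome: 80 − 3 = 77
unvaccinated children without the outcome: 200 − 10 = 190
odds, vaccinated children = 3/77 = 0.03896
odds, unvaccinated children = 10/190 = 0.05263
OR = 0.03896 / 0.05263 = 0.740

0.740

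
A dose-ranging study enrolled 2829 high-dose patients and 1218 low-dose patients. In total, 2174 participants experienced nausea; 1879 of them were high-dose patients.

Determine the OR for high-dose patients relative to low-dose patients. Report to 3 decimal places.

high-dose patients without the outcome: 2829 − 1879 = 950
low-dose patients with the outcome: 2174 − 1879 = 295
low-dose patients without the outcome: 1218 − 295 = 923
OR = (1879 × 923) / (950 × 295) = 1734317/280250 ≈ 6.188

6.188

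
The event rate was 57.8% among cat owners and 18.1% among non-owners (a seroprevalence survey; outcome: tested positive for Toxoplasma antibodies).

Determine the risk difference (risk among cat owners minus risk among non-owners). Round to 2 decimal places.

risk difference = 0.5780 − 0.1810 = 0.40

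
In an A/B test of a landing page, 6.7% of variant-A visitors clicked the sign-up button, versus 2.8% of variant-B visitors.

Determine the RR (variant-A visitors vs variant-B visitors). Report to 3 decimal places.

RR = 0.06700 / 0.02800 = 2.393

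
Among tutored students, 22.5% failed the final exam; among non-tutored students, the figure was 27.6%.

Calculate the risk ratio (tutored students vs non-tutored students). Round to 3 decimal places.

RR = 0.2250 / 0.2760 = 0.815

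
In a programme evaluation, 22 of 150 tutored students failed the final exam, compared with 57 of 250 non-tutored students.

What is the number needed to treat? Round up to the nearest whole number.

risk, tutored students = 22/150 = 0.146667
risk, non-tutored students = 57/250 = 0.228000
absolute risk difference = 0.081333
1 / 0.081333 = 12.295 → round up → 13

13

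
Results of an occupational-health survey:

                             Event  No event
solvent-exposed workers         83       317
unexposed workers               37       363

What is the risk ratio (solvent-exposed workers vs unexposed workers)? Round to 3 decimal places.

2.243

risk, solvent-exposed workers = 83/400 = 0.2075
risk, unexposed workers = 37/400 = 0.0925
RR = 0.2075 / 0.0925 = 2.243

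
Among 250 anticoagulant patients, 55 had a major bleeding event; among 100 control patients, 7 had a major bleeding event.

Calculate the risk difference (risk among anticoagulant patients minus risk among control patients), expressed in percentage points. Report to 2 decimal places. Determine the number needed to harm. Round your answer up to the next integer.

risk, anticoagulant patients = 55/250 = 0.2200
risk, control patients = 7/100 = 0.0700
risk difference = 0.2200 − 0.0700 = 0.1500 → 15.00 percentage points
absolute risk difference = 0.150000
1 / 0.150000 = 6.667 → round up → 7

RD = 15.00; NNH = 7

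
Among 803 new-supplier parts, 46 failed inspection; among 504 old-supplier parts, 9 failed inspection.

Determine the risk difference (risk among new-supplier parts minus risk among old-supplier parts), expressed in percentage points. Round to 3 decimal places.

RD: 3.943

risk, new-supplier parts = 46/803 = 0.05729
risk, old-supplier parts = 9/504 = 0.01786
risk difference = 0.05729 − 0.01786 = 0.03943 → 3.943 percentage points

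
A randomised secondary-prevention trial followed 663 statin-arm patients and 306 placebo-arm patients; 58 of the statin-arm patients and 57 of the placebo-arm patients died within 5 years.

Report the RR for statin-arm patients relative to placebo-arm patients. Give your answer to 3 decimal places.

risk, statin-arm patients = 58/663 = 0.0875
risk, placebo-arm patients = 57/306 = 0.1863
RR = 0.0875 / 0.1863 = 0.470

0.470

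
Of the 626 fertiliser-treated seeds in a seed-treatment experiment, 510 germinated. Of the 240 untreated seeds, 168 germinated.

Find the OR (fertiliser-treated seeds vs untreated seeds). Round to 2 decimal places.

OR = (510 × 72) / (116 × 168) = 36720/19488 ≈ 1.88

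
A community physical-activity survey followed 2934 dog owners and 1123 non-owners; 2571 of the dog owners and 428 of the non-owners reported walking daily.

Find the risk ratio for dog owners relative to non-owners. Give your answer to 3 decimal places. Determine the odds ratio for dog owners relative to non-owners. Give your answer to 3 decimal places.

RR = 2.299; OR = 11.501

risk, dog owners = 2571/2934 = 0.8763
risk, non-owners = 428/1123 = 0.3811
RR = 0.8763 / 0.3811 = 2.299
OR = (2571 × 695) / (363 × 428) = 1786845/155364 ≈ 11.501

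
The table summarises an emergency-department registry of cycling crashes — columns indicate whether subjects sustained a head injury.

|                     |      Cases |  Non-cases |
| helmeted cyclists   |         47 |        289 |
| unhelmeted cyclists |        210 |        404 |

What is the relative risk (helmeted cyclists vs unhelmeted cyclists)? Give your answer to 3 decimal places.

RR: 0.409

risk, helmeted cyclists = 47/336 = 0.1399
risk, unhelmeted cyclists = 210/614 = 0.3420
RR = 0.1399 / 0.3420 = 0.409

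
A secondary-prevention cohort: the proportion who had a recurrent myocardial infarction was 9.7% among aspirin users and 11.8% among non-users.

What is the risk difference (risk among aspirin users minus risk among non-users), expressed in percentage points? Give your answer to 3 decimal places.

RD: -2.100

risk difference = 0.0970 − 0.1180 = -0.0210 → -2.100 percentage points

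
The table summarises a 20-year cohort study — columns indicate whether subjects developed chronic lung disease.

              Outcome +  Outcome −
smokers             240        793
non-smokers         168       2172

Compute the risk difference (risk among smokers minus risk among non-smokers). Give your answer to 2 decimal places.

risk, smokers = 240/1033 = 0.2323
risk, non-smokers = 168/2340 = 0.0718
risk difference = 0.2323 − 0.0718 = 0.16

0.16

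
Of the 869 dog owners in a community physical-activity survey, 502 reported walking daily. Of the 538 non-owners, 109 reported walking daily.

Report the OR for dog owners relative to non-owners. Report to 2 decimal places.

OR = (502 × 429) / (367 × 109) = 215358/40003 ≈ 5.38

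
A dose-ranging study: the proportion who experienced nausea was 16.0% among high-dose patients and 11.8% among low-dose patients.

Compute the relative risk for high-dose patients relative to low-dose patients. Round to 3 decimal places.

RR = 0.1600 / 0.1180 = 1.356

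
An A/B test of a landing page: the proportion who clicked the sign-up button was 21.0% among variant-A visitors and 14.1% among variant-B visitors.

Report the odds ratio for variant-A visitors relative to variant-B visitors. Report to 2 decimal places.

OR: 1.62

odds, variant-A visitors = 0.2100/0.7900 = 0.2658
odds, variant-B visitors = 0.1410/0.8590 = 0.1641
OR = 0.2658 / 0.1641 = 1.62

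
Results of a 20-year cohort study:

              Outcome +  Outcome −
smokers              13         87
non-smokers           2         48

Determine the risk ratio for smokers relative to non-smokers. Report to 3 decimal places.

risk, smokers = 13/100 = 0.13000
risk, non-smokers = 2/50 = 0.04000
RR = 0.13000 / 0.04000 = 3.250

RR: 3.250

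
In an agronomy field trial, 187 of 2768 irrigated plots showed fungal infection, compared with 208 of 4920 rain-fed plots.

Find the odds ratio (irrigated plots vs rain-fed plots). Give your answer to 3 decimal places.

OR: 1.641

odds, irrigated plots = 187/2581 = 0.07245
odds, rain-fed plots = 208/4712 = 0.04414
OR = 0.07245 / 0.04414 = 1.641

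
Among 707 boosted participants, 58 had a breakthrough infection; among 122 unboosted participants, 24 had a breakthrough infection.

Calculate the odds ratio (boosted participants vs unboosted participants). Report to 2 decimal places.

OR = (58 × 98) / (649 × 24) = 5684/15576 ≈ 0.36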